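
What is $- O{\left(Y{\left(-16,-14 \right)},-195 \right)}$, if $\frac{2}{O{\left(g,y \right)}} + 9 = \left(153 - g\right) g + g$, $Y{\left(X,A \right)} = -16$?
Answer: $\frac{2}{2729} \approx 0.00073287$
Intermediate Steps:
$O{\left(g,y \right)} = \frac{2}{-9 + g + g \left(153 - g\right)}$ ($O{\left(g,y \right)} = \frac{2}{-9 + \left(\left(153 - g\right) g + g\right)} = \frac{2}{-9 + \left(g \left(153 - g\right) + g\right)} = \frac{2}{-9 + \left(g + g \left(153 - g\right)\right)} = \frac{2}{-9 + g + g \left(153 - g\right)}$)
$- O{\left(Y{\left(-16,-14 \right)},-195 \right)} = - \frac{-2}{9 + \left(-16\right)^{2} - -2464} = - \frac{-2}{9 + 256 + 2464} = - \frac{-2}{2729} = \left(-1\right) \left(- \frac{2}{2729}\right) = \frac{2}{2729}$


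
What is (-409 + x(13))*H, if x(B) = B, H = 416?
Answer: -164736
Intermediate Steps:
(-409 + x(13))*H = (-409 + 13)*416 = -396*416 = -164736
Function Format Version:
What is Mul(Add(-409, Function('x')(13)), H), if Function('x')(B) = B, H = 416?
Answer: -164736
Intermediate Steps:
Mul(Add(-409, Function('x')(13)), H) = Mul(Add(-409, 13), 416) = Mul(-396, 416) = -164736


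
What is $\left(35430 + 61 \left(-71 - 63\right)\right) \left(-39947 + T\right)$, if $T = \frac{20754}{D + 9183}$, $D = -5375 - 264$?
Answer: $- \frac{482265667498}{443} \approx -1.0886 \cdot 10^{9}$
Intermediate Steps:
$D = -5639$ ($D = -5375 - 264 = -5639$)
$T = \frac{10377}{1772}$ ($T = \frac{20754}{-5639 + 9183} = \frac{20754}{3544} = 20754 \cdot \frac{1}{3544} = \frac{10377}{1772} \approx 5.8561$)
$\left(35430 + 61 \left(-71 - 63\right)\right) \left(-39947 + T\right) = \left(35430 + 61 \left(-71 - 63\right)\right) \left(-39947 + \frac{10377}{1772}\right) = \left(35430 + 61 \left(-134\right)\right) \left(- \frac{70775707}{1772}\right) = \left(35430 - 8174\right) \left(- \frac{70775707}{1772}\right) = 27256 \left(- \frac{70775707}{1772}\right) = - \frac{482265667498}{443}$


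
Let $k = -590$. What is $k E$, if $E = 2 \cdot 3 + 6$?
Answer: $-7080$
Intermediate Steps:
$E = 12$ ($E = 6 + 6 = 12$)
$k E = \left(-590\right) 12 = -7080$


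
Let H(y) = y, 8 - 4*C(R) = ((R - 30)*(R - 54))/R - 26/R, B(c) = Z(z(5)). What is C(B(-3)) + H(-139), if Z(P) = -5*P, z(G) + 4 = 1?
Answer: -8779/60 ≈ -146.32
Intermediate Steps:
z(G) = -3 (z(G) = -4 + 1 = -3)
B(c) = 15 (B(c) = -5*(-3) = 15)
C(R) = 2 + 13/(2*R) - (-54 + R)*(-30 + R)/(4*R) (C(R) = 2 - (((R - 30)*(R - 54))/R - 26/R)/4 = 2 - (((-30 + R)*(-54 + R))/R - 26/R)/4 = 2 - (((-54 + R)*(-30 + R))/R - 26/R)/4 = 2 - ((-54 + R)*(-30 + R)/R - 26/R)/4 = 2 - (-26/R + (-54 + R)*(-30 + R)/R)/4 = 2 + (13/(2*R) - (-54 + R)*(-30 + R)/(4*R)) = 2 + 13/(2*R) - (-54 + R)*(-30 + R)/(4*R))
C(B(-3)) + H(-139) = (23 - 797/2/15 - 1/4*15) - 139 = (23 - 797/2*1/15 - 15/4) - 139 = (23 - 797/30 - 15/4) - 139 = -439/60 - 139 = -8779/60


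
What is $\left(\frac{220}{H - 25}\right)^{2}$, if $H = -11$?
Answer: $\frac{3025}{81} \approx 37.346$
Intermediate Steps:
$\left(\frac{220}{H - 25}\right)^{2} = \left(\frac{220}{-11 - 25}\right)^{2} = \left(\frac{220}{-36}\right)^{2} = \left(220 \left(- \frac{1}{36}\right)\right)^{2} = \left(- \frac{55}{9}\right)^{2} = \frac{3025}{81}$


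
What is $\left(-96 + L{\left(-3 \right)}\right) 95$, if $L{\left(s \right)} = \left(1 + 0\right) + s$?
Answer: $-9310$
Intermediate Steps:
$L{\left(s \right)} = 1 + s$
$\left(-96 + L{\left(-3 \right)}\right) 95 = \left(-96 + \left(1 - 3\right)\right) 95 = \left(-96 - 2\right) 95 = \left(-98\right) 95 = -9310$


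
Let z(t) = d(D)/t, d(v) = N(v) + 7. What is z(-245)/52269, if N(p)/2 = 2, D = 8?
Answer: -11/12805905 ≈ -8.5898e-7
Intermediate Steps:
N(p) = 4 (N(p) = 2*2 = 4)
d(v) = 11 (d(v) = 4 + 7 = 11)
z(t) = 11/t
z(-245)/52269 = (11/(-245))/52269 = (11*(-1/245))*(1/52269) = -11/245*1/52269 = -11/12805905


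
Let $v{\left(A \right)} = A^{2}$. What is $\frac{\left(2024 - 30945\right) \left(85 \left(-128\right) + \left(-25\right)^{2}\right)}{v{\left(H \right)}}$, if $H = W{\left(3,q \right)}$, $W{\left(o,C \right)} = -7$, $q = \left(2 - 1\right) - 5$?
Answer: $\frac{42369265}{7} \approx 6.0528 \cdot 10^{6}$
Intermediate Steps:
$q = -4$ ($q = 1 - 5 = -4$)
$H = -7$
$\frac{\left(2024 - 30945\right) \left(85 \left(-128\right) + \left(-25\right)^{2}\right)}{v{\left(H \right)}} = \frac{\left(2024 - 30945\right) \left(85 \left(-128\right) + \left(-25\right)^{2}\right)}{\left(-7\right)^{2}} = \frac{\left(-28921\right) \left(-10880 + 625\right)}{49} = \left(-28921\right) \left(-10255\right) \frac{1}{49} = 296584855 \cdot \frac{1}{49} = \frac{42369265}{7}$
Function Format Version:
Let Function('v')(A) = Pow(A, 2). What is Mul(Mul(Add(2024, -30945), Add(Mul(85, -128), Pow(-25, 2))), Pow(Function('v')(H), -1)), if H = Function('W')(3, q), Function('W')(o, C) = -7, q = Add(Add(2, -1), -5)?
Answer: Rational(42369265, 7) ≈ 6.0528e+6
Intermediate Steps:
q = -4 (q = Add(1, -5) = -4)
H = -7
Mul(Mul(Add(2024, -30945), Add(Mul(85, -128), Pow(-25, 2))), Pow(Function('v')(H), -1)) = Mul(Mul(Add(2024, -30945), Add(Mul(85, -128), Pow(-25, 2))), Pow(Pow(-7, 2), -1)) = Mul(Mul(-28921, Add(-10880, 625)), Pow(49, -1)) = Mul(Mul(-28921, -10255), Rational(1, 49)) = Mul(296584855, Rational(1, 49)) = Rational(42369265, 7)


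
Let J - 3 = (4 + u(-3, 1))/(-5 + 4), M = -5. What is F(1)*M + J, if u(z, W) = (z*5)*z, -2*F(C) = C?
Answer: -87/2 ≈ -43.500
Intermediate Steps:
F(C) = -C/2
u(z, W) = 5*z² (u(z, W) = (5*z)*z = 5*z²)
J = -46 (J = 3 + (4 + 5*(-3)²)/(-5 + 4) = 3 + (4 + 5*9)/(-1) = 3 + (4 + 45)*(-1) = 3 + 49*(-1) = 3 - 49 = -46)
F(1)*M + J = -½*1*(-5) - 46 = -½*(-5) - 46 = 5/2 - 46 = -87/2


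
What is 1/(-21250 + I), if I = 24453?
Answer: 1/3203 ≈ 0.00031221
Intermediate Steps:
1/(-21250 + I) = 1/(-21250 + 24453) = 1/3203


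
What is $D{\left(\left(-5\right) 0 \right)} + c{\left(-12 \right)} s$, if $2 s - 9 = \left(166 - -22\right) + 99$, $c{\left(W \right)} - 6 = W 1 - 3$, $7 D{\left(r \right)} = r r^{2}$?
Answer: $-1332$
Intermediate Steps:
$D{\left(r \right)} = \frac{r^{3}}{7}$ ($D{\left(r \right)} = \frac{r r^{2}}{7} = \frac{r^{3}}{7}$)
$c{\left(W \right)} = 3 + W$ ($c{\left(W \right)} = 6 + \left(W 1 - 3\right) = 6 + \left(W - 3\right) = 6 + \left(-3 + W\right) = 3 + W$)
$s = 148$ ($s = \frac{9}{2} + \frac{\left(166 - -22\right) + 99}{2} = \frac{9}{2} + \frac{\left(166 + 22\right) + 99}{2} = \frac{9}{2} + \frac{188 + 99}{2} = \frac{9}{2} + \frac{1}{2} \cdot 287 = \frac{9}{2} + \frac{287}{2} = 148$)
$D{\left(\left(-5\right) 0 \right)} + c{\left(-12 \right)} s = \frac{\left(\left(-5\right) 0\right)^{3}}{7} + \left(3 - 12\right) 148 = \frac{0^{3}}{7} - 1332 = \frac{1}{7} \cdot 0 - 1332 = 0 - 1332 = -1332$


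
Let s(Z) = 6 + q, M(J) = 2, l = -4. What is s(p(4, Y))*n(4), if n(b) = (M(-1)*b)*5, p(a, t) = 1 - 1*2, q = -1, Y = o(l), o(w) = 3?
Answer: 200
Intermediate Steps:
Y = 3
p(a, t) = -1 (p(a, t) = 1 - 2 = -1)
s(Z) = 5 (s(Z) = 6 - 1 = 5)
n(b) = 10*b (n(b) = (2*b)*5 = 10*b)
s(p(4, Y))*n(4) = 5*(10*4) = 5*40 = 200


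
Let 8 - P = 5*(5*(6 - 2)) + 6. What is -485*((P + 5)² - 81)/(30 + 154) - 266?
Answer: -525553/23 ≈ -22850.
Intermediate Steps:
P = -98 (P = 8 - (5*(5*(6 - 2)) + 6) = 8 - (5*(5*4) + 6) = 8 - (5*20 + 6) = 8 - (100 + 6) = 8 - 1*106 = 8 - 106 = -98)
-485*((P + 5)² - 81)/(30 + 154) - 266 = -485*((-98 + 5)² - 81)/(30 + 154) - 266 = -485*((-93)² - 81)/184 - 266 = -485*(8649 - 81)/184 - 266 = -4155480/184 - 266 = -485*1071/23 - 266 = -519435/23 - 266 = -525553/23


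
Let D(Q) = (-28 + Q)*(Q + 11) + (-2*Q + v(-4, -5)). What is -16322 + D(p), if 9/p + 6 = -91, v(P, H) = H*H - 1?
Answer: -156229186/9409 ≈ -16604.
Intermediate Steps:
v(P, H) = -1 + H² (v(P, H) = H² - 1 = -1 + H²)
p = -9/97 (p = 9/(-6 - 91) = 9/(-97) = 9*(-1/97) = -9/97 ≈ -0.092783)
D(Q) = 24 - 2*Q + (-28 + Q)*(11 + Q) (D(Q) = (-28 + Q)*(Q + 11) + (-2*Q + (-1 + (-5)²)) = (-28 + Q)*(11 + Q) + (-2*Q + (-1 + 25)) = (-28 + Q)*(11 + Q) + (-2*Q + 24) = (-28 + Q)*(11 + Q) + (24 - 2*Q) = 24 - 2*Q + (-28 + Q)*(11 + Q))
-16322 + D(p) = -16322 + (-284 + (-9/97)² - 19*(-9/97)) = -16322 + (-284 + 81/9409 + 171/97) = -16322 - 2655488/9409 = -156229186/9409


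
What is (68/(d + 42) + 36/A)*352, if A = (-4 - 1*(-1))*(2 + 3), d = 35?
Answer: -18688/35 ≈ -533.94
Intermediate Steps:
A = -15 (A = (-4 + 1)*5 = -3*5 = -15)
(68/(d + 42) + 36/A)*352 = (68/(35 + 42) + 36/(-15))*352 = (68/77 + 36*(-1/15))*352 = (68*(1/77) - 12/5)*352 = (68/77 - 12/5)*352 = -584/385*352 = -18688/35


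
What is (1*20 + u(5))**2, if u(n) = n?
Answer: 625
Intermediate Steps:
(1*20 + u(5))**2 = (1*20 + 5)**2 = (20 + 5)**2 = 25**2 = 625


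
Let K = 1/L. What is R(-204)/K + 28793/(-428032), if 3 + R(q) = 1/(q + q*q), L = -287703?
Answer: 1274921113366237/1477138432 ≈ 8.6310e+5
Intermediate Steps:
R(q) = -3 + 1/(q + q²) (R(q) = -3 + 1/(q + q*q) = -3 + 1/(q + q²))
K = -1/287703 (K = 1/(-287703) = -1/287703 ≈ -3.4758e-6)
R(-204)/K + 28793/(-428032) = ((1 - 3*(-204) - 3*(-204)²)/((-204)*(1 - 204)))/(-1/287703) + 28793/(-428032) = -1/204*(1 + 612 - 3*41616)/(-203)*(-287703) + 28793*(-1/428032) = -1/204*(-1/203)*(1 + 612 - 124848)*(-287703) - 28793/428032 = -1/204*(-1/203)*(-124235)*(-287703) - 28793/428032 = -124235/41412*(-287703) - 28793/428032 = 11914260735/13804 - 28793/428032 = 1274921113366237/1477138432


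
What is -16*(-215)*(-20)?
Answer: -68800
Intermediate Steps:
-16*(-215)*(-20) = 3440*(-20) = -68800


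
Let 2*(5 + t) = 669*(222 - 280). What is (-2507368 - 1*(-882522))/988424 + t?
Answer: -9591490495/494212 ≈ -19408.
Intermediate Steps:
t = -19406 (t = -5 + (669*(222 - 280))/2 = -5 + (669*(-58))/2 = -5 + (½)*(-38802) = -5 - 19401 = -19406)
(-2507368 - 1*(-882522))/988424 + t = (-2507368 - 1*(-882522))/988424 - 19406 = (-2507368 + 882522)*(1/988424) - 19406 = -1624846*1/988424 - 19406 = -812423/494212 - 19406 = -9591490495/494212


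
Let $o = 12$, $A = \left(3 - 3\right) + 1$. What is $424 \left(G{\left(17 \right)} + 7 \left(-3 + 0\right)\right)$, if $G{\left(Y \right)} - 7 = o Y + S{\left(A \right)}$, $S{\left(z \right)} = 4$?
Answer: $82256$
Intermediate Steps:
$A = 1$ ($A = 0 + 1 = 1$)
$G{\left(Y \right)} = 11 + 12 Y$ ($G{\left(Y \right)} = 7 + \left(12 Y + 4\right) = 7 + \left(4 + 12 Y\right) = 11 + 12 Y$)
$424 \left(G{\left(17 \right)} + 7 \left(-3 + 0\right)\right) = 424 \left(\left(11 + 12 \cdot 17\right) + 7 \left(-3 + 0\right)\right) = 424 \left(\left(11 + 204\right) + 7 \left(-3\right)\right) = 424 \left(215 - 21\right) = 424 \cdot 194 = 82256$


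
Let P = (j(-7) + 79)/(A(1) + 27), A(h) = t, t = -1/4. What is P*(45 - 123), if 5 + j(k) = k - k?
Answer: -23088/107 ≈ -215.78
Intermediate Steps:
t = -¼ (t = -1*¼ = -¼ ≈ -0.25000)
j(k) = -5 (j(k) = -5 + (k - k) = -5 + 0 = -5)
A(h) = -¼
P = 296/107 (P = (-5 + 79)/(-¼ + 27) = 74/(107/4) = 74*(4/107) = 296/107 ≈ 2.7664)
P*(45 - 123) = 296*(45 - 123)/107 = (296/107)*(-78) = -23088/107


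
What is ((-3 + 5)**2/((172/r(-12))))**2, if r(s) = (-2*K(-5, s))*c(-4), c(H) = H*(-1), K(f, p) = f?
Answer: 1600/1849 ≈ 0.86533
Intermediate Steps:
c(H) = -H
r(s) = 40 (r(s) = (-2*(-5))*(-1*(-4)) = 10*4 = 40)
((-3 + 5)**2/((172/r(-12))))**2 = ((-3 + 5)**2/((172/40)))**2 = (2**2/((172*(1/40))))**2 = (4/(43/10))**2 = (4*(10/43))**2 = (40/43)**2 = 1600/1849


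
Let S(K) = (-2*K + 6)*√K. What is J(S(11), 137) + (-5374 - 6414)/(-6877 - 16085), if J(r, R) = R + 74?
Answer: 2428385/11481 ≈ 211.51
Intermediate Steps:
S(K) = √K*(6 - 2*K) (S(K) = (6 - 2*K)*√K = √K*(6 - 2*K))
J(r, R) = 74 + R
J(S(11), 137) + (-5374 - 6414)/(-6877 - 16085) = (74 + 137) + (-5374 - 6414)/(-6877 - 16085) = 211 - 11788/(-22962) = 211 - 11788*(-1/22962) = 211 + 5894/11481 = 2428385/11481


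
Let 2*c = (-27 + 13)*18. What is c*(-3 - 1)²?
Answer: -2016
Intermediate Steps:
c = -126 (c = ((-27 + 13)*18)/2 = (-14*18)/2 = (½)*(-252) = -126)
c*(-3 - 1)² = -126*(-3 - 1)² = -126*(-4)² = -126*16 = -2016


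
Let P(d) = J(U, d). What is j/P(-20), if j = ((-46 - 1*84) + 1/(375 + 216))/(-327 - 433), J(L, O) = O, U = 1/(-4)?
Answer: -76829/8983200 ≈ -0.0085525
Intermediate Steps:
U = -¼ ≈ -0.25000
P(d) = d
j = 76829/449160 (j = ((-46 - 84) + 1/591)/(-760) = (-130 + 1/591)*(-1/760) = -76829/591*(-1/760) = 76829/449160 ≈ 0.17105)
j/P(-20) = (76829/449160)/(-20) = (76829/449160)*(-1/20) = -76829/8983200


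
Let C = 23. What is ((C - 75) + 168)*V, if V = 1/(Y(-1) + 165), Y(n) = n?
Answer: 29/41 ≈ 0.70732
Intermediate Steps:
V = 1/164 (V = 1/(-1 + 165) = 1/164 ≈ 0.0060976)
((C - 75) + 168)*V = ((23 - 75) + 168)*(1/164) = (-52 + 168)*(1/164) = 116*(1/164) = 29/41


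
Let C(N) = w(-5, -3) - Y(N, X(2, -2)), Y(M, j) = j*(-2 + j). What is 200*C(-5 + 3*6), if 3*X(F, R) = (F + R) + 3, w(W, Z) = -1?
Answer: 0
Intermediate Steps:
X(F, R) = 1 + F/3 + R/3 (X(F, R) = ((F + R) + 3)/3 = (3 + F + R)/3 = 1 + F/3 + R/3)
C(N) = 0 (C(N) = -1 - (1 + (1/3)*2 + (1/3)*(-2))*(-2 + (1 + (1/3)*2 + (1/3)*(-2))) = -1 - (1 + 2/3 - 2/3)*(-2 + (1 + 2/3 - 2/3)) = -1 - (-2 + 1) = -1 - (-1) = -1 - 1*(-1) = -1 + 1 = 0)
200*C(-5 + 3*6) = 200*0 = 0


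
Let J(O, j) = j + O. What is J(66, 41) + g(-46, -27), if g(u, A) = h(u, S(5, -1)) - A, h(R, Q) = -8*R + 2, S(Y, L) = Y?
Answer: 504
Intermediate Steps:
J(O, j) = O + j
h(R, Q) = 2 - 8*R
g(u, A) = 2 - A - 8*u (g(u, A) = (2 - 8*u) - A = 2 - A - 8*u)
J(66, 41) + g(-46, -27) = (66 + 41) + (2 - 1*(-27) - 8*(-46)) = 107 + (2 + 27 + 368) = 107 + 397 = 504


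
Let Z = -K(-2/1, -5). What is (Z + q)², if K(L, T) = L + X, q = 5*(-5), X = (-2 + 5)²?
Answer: 1024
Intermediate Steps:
X = 9 (X = 3² = 9)
q = -25
K(L, T) = 9 + L (K(L, T) = L + 9 = 9 + L)
Z = -7 (Z = -(9 - 2/1) = -(9 - 2*1) = -(9 - 2) = -1*7 = -7)
(Z + q)² = (-7 - 25)² = (-32)² = 1024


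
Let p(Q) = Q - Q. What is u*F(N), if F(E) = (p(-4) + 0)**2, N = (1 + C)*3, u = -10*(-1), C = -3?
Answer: 0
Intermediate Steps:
p(Q) = 0
u = 10
N = -6 (N = (1 - 3)*3 = -2*3 = -6)
F(E) = 0 (F(E) = (0 + 0)**2 = 0**2 = 0)
u*F(N) = 10*0 = 0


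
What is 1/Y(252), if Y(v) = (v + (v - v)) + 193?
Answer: 1/445 ≈ 0.0022472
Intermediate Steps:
Y(v) = 193 + v (Y(v) = (v + 0) + 193 = v + 193 = 193 + v)
1/Y(252) = 1/(193 + 252) = 1/445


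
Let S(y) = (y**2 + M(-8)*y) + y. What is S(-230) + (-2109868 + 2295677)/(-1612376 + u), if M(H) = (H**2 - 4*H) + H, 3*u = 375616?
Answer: 144686276733/4461512 ≈ 32430.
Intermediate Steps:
u = 375616/3 (u = (1/3)*375616 = 375616/3 ≈ 1.2521e+5)
M(H) = H**2 - 3*H
S(y) = y**2 + 89*y (S(y) = (y**2 + (-8*(-3 - 8))*y) + y = (y**2 + (-8*(-11))*y) + y = (y**2 + 88*y) + y = y**2 + 89*y)
S(-230) + (-2109868 + 2295677)/(-1612376 + u) = -230*(89 - 230) + (-2109868 + 2295677)/(-1612376 + 375616/3) = -230*(-141) + 185809/(-4461512/3) = 32430 + 185809*(-3/4461512) = 32430 - 557427/4461512 = 144686276733/4461512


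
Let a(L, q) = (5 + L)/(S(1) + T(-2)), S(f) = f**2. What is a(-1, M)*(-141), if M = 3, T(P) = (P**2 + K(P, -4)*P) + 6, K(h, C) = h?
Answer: -188/5 ≈ -37.600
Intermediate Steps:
T(P) = 6 + 2*P**2 (T(P) = (P**2 + P*P) + 6 = (P**2 + P**2) + 6 = 2*P**2 + 6 = 6 + 2*P**2)
a(L, q) = 1/3 + L/15 (a(L, q) = (5 + L)/(1**2 + (6 + 2*(-2)**2)) = (5 + L)/(1 + (6 + 2*4)) = (5 + L)/(1 + (6 + 8)) = (5 + L)/(1 + 14) = (5 + L)/15 = (5 + L)*(1/15) = 1/3 + L/15)
a(-1, M)*(-141) = (1/3 + (1/15)*(-1))*(-141) = (1/3 - 1/15)*(-141) = (4/15)*(-141) = -188/5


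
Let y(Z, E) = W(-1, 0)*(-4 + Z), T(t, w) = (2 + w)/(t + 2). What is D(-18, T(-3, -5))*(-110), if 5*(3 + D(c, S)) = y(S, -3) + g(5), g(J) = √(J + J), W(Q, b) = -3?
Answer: 264 - 22*√10 ≈ 194.43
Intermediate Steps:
g(J) = √2*√J (g(J) = √(2*J) = √2*√J)
T(t, w) = (2 + w)/(2 + t)
y(Z, E) = 12 - 3*Z (y(Z, E) = -3*(-4 + Z) = 12 - 3*Z)
D(c, S) = -⅗ - 3*S/5 + √10/5 (D(c, S) = -3 + ((12 - 3*S) + √2*√5)/5 = -3 + ((12 - 3*S) + √10)/5 = -3 + (12 + √10 - 3*S)/5 = -3 + (12/5 - 3*S/5 + √10/5) = -⅗ - 3*S/5 + √10/5)
D(-18, T(-3, -5))*(-110) = (-⅗ - 3*(2 - 5)/(5*(2 - 3)) + √10/5)*(-110) = (-⅗ - 3*(-3)/(5*(-1)) + √10/5)*(-110) = (-⅗ - (-3)*(-3)/5 + √10/5)*(-110) = (-⅗ - ⅗*3 + √10/5)*(-110) = (-⅗ - 9/5 + √10/5)*(-110) = (-12/5 + √10/5)*(-110) = 264 - 22*√10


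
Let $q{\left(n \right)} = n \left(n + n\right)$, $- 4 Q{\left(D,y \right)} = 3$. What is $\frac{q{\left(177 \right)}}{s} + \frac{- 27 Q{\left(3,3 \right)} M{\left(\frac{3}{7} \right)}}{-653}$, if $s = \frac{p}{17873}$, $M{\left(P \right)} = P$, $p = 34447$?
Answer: $\frac{2925142169805}{89975564} \approx 32510.0$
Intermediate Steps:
$Q{\left(D,y \right)} = - \frac{3}{4}$ ($Q{\left(D,y \right)} = \left(- \frac{1}{4}\right) 3 = - \frac{3}{4}$)
$q{\left(n \right)} = 2 n^{2}$ ($q{\left(n \right)} = n 2 n = 2 n^{2}$)
$s = \frac{34447}{17873} \approx 1.9273$
$\frac{q{\left(177 \right)}}{s} + \frac{- 27 Q{\left(3,3 \right)} M{\left(\frac{3}{7} \right)}}{-653} = \frac{2 \cdot 177^{2}}{\frac{34447}{17873}} + \frac{\left(-27\right) \left(- \frac{3}{4}\right) \frac{3}{7}}{-653} = 2 \cdot 31329 \cdot \frac{17873}{34447} + \frac{81 \cdot 3 \cdot \frac{1}{7}}{4} \left(- \frac{1}{653}\right) = 62658 \cdot \frac{17873}{34447} + \frac{81}{4} \cdot \frac{3}{7} \left(- \frac{1}{653}\right) = \frac{1119886434}{34447} + \frac{243}{28} \left(- \frac{1}{653}\right) = \frac{1119886434}{34447} - \frac{243}{18284} = \frac{2925142169805}{89975564}$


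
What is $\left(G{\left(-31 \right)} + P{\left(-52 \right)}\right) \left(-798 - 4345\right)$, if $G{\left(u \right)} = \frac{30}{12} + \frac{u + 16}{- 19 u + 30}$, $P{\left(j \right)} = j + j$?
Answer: $\frac{646408241}{1238} \approx 5.2214 \cdot 10^{5}$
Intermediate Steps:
$P{\left(j \right)} = 2 j$
$G{\left(u \right)} = \frac{5}{2} + \frac{16 + u}{30 - 19 u}$ ($G{\left(u \right)} = 30 \cdot \frac{1}{12} + \frac{16 + u}{30 - 19 u} = \frac{5}{2} + \frac{16 + u}{30 - 19 u}$)
$\left(G{\left(-31 \right)} + P{\left(-52 \right)}\right) \left(-798 - 4345\right) = \left(\frac{-182 + 93 \left(-31\right)}{2 \left(-30 + 19 \left(-31\right)\right)} + 2 \left(-52\right)\right) \left(-798 - 4345\right) = \left(\frac{-182 - 2883}{2 \left(-30 - 589\right)} - 104\right) \left(-5143\right) = \left(\frac{1}{2} \frac{1}{-619} \left(-3065\right) - 104\right) \left(-5143\right) = \left(\frac{1}{2} \left(- \frac{1}{619}\right) \left(-3065\right) - 104\right) \left(-5143\right) = \left(\frac{3065}{1238} - 104\right) \left(-5143\right) = \left(- \frac{125687}{1238}\right) \left(-5143\right) = \frac{646408241}{1238}$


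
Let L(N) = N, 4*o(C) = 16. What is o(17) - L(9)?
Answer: -5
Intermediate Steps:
o(C) = 4 (o(C) = (¼)*16 = 4)
o(17) - L(9) = 4 - 1*9 = 4 - 9 = -5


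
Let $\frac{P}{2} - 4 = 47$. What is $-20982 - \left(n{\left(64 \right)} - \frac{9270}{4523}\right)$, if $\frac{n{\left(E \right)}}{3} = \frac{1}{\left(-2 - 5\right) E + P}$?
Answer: $- \frac{32832727767}{1564958} \approx -20980.0$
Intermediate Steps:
$P = 102$ ($P = 8 + 2 \cdot 47 = 8 + 94 = 102$)
$n{\left(E \right)} = \frac{3}{102 - 7 E}$ ($n{\left(E \right)} = \frac{3}{\left(-2 - 5\right) E + 102} = \frac{3}{- 7 E + 102} = \frac{3}{102 - 7 E}$)
$-20982 - \left(n{\left(64 \right)} - \frac{9270}{4523}\right) = -20982 - \left(- \frac{3}{-102 + 7 \cdot 64} - \frac{9270}{4523}\right) = -20982 - \left(- \frac{3}{-102 + 448} - 9270 \cdot \frac{1}{4523}\right) = -20982 - \left(- \frac{3}{346} - \frac{9270}{4523}\right) = -20982 - - \frac{3220989}{1564958} = -20982 + \frac{3220989}{1564958} = - \frac{32832727767}{1564958}$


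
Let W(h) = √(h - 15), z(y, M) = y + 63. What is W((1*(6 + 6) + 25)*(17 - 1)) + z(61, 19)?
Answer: 124 + √577 ≈ 148.02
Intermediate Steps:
z(y, M) = 63 + y
W(h) = √(-15 + h)
W((1*(6 + 6) + 25)*(17 - 1)) + z(61, 19) = √(-15 + (1*(6 + 6) + 25)*(17 - 1)) + (63 + 61) = √(-15 + (1*12 + 25)*16) + 124 = √(-15 + (12 + 25)*16) + 124 = √(-15 + 37*16) + 124 = √(-15 + 592) + 124 = √577 + 124 = 124 + √577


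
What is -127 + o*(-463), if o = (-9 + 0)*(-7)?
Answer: -29296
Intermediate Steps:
o = 63 (o = -9*(-7) = 63)
-127 + o*(-463) = -127 + 63*(-463) = -127 - 29169 = -29296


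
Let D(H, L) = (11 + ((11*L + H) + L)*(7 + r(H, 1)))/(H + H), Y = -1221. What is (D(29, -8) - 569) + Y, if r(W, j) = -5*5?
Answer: -102603/58 ≈ -1769.0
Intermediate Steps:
r(W, j) = -25
D(H, L) = (11 - 216*L - 18*H)/(2*H) (D(H, L) = (11 + ((11*L + H) + L)*(7 - 25))/(H + H) = (11 + ((H + 11*L) + L)*(-18))/((2*H)) = (11 + (H + 12*L)*(-18))*(1/(2*H)) = (11 + (-216*L - 18*H))*(1/(2*H)) = (11 - 216*L - 18*H)*(1/(2*H)) = (11 - 216*L - 18*H)/(2*H))
(D(29, -8) - 569) + Y = ((1/2)*(11 - 216*(-8) - 18*29)/29 - 569) - 1221 = ((1/2)*(1/29)*(11 + 1728 - 522) - 569) - 1221 = ((1/2)*(1/29)*1217 - 569) - 1221 = (1217/58 - 569) - 1221 = -31785/58 - 1221 = -102603/58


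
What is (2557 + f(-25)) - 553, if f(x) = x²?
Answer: 2629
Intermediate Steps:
(2557 + f(-25)) - 553 = (2557 + (-25)²) - 553 = (2557 + 625) - 553 = 3182 - 553 = 2629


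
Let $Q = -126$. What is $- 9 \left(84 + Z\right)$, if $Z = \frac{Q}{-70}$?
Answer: $- \frac{3861}{5} \approx -772.2$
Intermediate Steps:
$Z = \frac{9}{5}$ ($Z = - \frac{126}{-70} = \left(-126\right) \left(- \frac{1}{70}\right) = \frac{9}{5} \approx 1.8$)
$- 9 \left(84 + Z\right) = - 9 \left(84 + \frac{9}{5}\right) = \left(-9\right) \frac{429}{5} = - \frac{3861}{5}$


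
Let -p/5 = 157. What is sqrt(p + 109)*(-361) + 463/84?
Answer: 463/84 - 9386*I ≈ 5.5119 - 9386.0*I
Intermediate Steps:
p = -785 (p = -5*157 = -785)
sqrt(p + 109)*(-361) + 463/84 = sqrt(-785 + 109)*(-361) + 463/84 = sqrt(-676)*(-361) + 463*(1/84) = (26*I)*(-361) + 463/84 = -9386*I + 463/84 = 463/84 - 9386*I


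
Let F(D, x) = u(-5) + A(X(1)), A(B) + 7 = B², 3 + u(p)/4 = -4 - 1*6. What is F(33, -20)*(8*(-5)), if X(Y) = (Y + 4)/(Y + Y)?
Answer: 2110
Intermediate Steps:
X(Y) = (4 + Y)/(2*Y) (X(Y) = (4 + Y)/((2*Y)) = (4 + Y)*(1/(2*Y)) = (4 + Y)/(2*Y))
u(p) = -52 (u(p) = -12 + 4*(-4 - 1*6) = -12 + 4*(-4 - 6) = -12 + 4*(-10) = -12 - 40 = -52)
A(B) = -7 + B²
F(D, x) = -211/4 (F(D, x) = -52 + (-7 + ((½)*(4 + 1)/1)²) = -52 + (-7 + ((½)*1*5)²) = -52 + (-7 + (5/2)²) = -52 + (-7 + 25/4) = -52 - ¾ = -211/4)
F(33, -20)*(8*(-5)) = -422*(-5) = -211/4*(-40) = 2110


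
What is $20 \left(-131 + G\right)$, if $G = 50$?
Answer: $-1620$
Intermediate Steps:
$20 \left(-131 + G\right) = 20 \left(-131 + 50\right) = 20 \left(-81\right) = -1620$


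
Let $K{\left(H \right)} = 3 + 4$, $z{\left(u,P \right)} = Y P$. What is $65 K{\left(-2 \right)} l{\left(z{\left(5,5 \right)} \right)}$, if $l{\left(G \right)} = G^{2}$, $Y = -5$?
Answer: $284375$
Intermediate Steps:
$z{\left(u,P \right)} = - 5 P$
$K{\left(H \right)} = 7$
$65 K{\left(-2 \right)} l{\left(z{\left(5,5 \right)} \right)} = 65 \cdot 7 \left(\left(-5\right) 5\right)^{2} = 455 \left(-25\right)^{2} = 455 \cdot 625 = 284375$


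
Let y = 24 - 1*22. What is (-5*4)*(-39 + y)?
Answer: 740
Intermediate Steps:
y = 2 (y = 24 - 22 = 2)
(-5*4)*(-39 + y) = (-5*4)*(-39 + 2) = -20*(-37) = 740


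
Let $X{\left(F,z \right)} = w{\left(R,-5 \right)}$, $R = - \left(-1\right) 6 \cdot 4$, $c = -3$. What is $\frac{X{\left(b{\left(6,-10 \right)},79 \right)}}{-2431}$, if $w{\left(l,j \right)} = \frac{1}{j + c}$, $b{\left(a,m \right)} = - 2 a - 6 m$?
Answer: $\frac{1}{19448} \approx 5.1419 \cdot 10^{-5}$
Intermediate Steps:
$b{\left(a,m \right)} = - 6 m - 2 a$
$R = 24$ ($R = - \left(-6\right) 4 = \left(-1\right) \left(-24\right) = 24$)
$w{\left(l,j \right)} = \frac{1}{-3 + j}$ ($w{\left(l,j \right)} = \frac{1}{j - 3} = \frac{1}{-3 + j}$)
$X{\left(F,z \right)} = - \frac{1}{8}$ ($X{\left(F,z \right)} = \frac{1}{-3 - 5} = \frac{1}{-8} = - \frac{1}{8}$)
$\frac{X{\left(b{\left(6,-10 \right)},79 \right)}}{-2431} = - \frac{1}{8 \left(-2431\right)} = \left(- \frac{1}{8}\right) \left(- \frac{1}{2431}\right) = \frac{1}{19448}$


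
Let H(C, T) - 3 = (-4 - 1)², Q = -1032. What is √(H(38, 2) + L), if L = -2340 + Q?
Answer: 4*I*√209 ≈ 57.827*I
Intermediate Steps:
H(C, T) = 28 (H(C, T) = 3 + (-4 - 1)² = 3 + (-5)² = 3 + 25 = 28)
L = -3372 (L = -2340 - 1032 = -3372)
√(H(38, 2) + L) = √(28 - 3372) = √(-3344) = 4*I*√209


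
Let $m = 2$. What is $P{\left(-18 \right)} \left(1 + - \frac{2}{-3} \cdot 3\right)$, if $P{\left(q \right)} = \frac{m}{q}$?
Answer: $- \frac{1}{3} \approx -0.33333$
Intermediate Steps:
$P{\left(q \right)} = \frac{2}{q}$
$P{\left(-18 \right)} \left(1 + - \frac{2}{-3} \cdot 3\right) = \frac{2}{-18} \left(1 + - \frac{2}{-3} \cdot 3\right) = 2 \left(- \frac{1}{18}\right) \left(1 + \left(-2\right) \left(- \frac{1}{3}\right) 3\right) = - \frac{1 + \frac{2}{3} \cdot 3}{9} = - \frac{1 + 2}{9} = \left(- \frac{1}{9}\right) 3 = - \frac{1}{3}$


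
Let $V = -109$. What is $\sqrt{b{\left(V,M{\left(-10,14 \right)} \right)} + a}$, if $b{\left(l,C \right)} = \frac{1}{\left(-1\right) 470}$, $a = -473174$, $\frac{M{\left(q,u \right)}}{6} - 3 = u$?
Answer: $\frac{i \sqrt{104524137070}}{470} \approx 687.88 i$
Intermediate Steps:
$M{\left(q,u \right)} = 18 + 6 u$
$b{\left(l,C \right)} = - \frac{1}{470}$ ($b{\left(l,C \right)} = \frac{1}{-470} = - \frac{1}{470}$)
$\sqrt{b{\left(V,M{\left(-10,14 \right)} \right)} + a} = \sqrt{- \frac{1}{470} - 473174} = \sqrt{- \frac{222391781}{470}} = \frac{i \sqrt{104524137070}}{470}$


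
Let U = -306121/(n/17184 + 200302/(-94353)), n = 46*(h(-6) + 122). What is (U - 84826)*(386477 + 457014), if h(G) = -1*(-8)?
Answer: 17729069431300359902/239813219 ≈ 7.3929e+10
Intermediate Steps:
h(G) = 8
n = 5980 (n = 46*(8 + 122) = 46*130 = 5980)
U = 41361078509016/239813219 (U = -306121/(5980/17184 + 200302/(-94353)) = -306121/(5980*(1/17184) + 200302*(-1/94353)) = -306121/(1495/4296 - 200302/94353) = -306121/(-239813219/135113496) = -306121*(-135113496/239813219) = 41361078509016/239813219 ≈ 1.7247e+5)
(U - 84826)*(386477 + 457014) = (41361078509016/239813219 - 84826)*(386477 + 457014) = (21018682394122/239813219)*843491 = 17729069431300359902/239813219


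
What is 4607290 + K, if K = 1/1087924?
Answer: 5012381365961/1087924 ≈ 4.6073e+6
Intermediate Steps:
K = 1/1087924 ≈ 9.1918e-7
4607290 + K = 4607290 + 1/1087924 = 5012381365961/1087924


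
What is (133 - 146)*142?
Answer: -1846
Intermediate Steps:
(133 - 146)*142 = -13*142 = -1846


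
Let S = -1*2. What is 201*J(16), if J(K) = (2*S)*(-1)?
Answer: 804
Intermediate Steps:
S = -2
J(K) = 4 (J(K) = (2*(-2))*(-1) = -4*(-1) = 4)
201*J(16) = 201*4 = 804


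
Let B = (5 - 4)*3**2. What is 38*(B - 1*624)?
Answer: -23370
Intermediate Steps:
B = 9 (B = 1*9 = 9)
38*(B - 1*624) = 38*(9 - 1*624) = 38*(9 - 624) = 38*(-615) = -23370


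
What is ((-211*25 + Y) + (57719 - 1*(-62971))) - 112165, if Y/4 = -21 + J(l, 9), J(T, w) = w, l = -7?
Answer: 3202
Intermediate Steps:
Y = -48 (Y = 4*(-21 + 9) = 4*(-12) = -48)
((-211*25 + Y) + (57719 - 1*(-62971))) - 112165 = ((-211*25 - 48) + (57719 - 1*(-62971))) - 112165 = ((-5275 - 48) + (57719 + 62971)) - 112165 = (-5323 + 120690) - 112165 = 115367 - 112165 = 3202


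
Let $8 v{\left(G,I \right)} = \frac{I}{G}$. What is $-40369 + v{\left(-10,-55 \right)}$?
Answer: $- \frac{645893}{16} \approx -40368.0$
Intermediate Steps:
$v{\left(G,I \right)} = \frac{I}{8 G}$ ($v{\left(G,I \right)} = \frac{I \frac{1}{G}}{8} = \frac{I}{8 G}$)
$-40369 + v{\left(-10,-55 \right)} = -40369 + \frac{1}{8} \left(-55\right) \frac{1}{-10} = -40369 + \frac{1}{8} \left(-55\right) \left(- \frac{1}{10}\right) = -40369 + \frac{11}{16} = - \frac{645893}{16}$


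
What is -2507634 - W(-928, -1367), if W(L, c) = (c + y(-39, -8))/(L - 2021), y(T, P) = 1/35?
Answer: -86275163718/34405 ≈ -2.5076e+6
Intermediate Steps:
y(T, P) = 1/35
W(L, c) = (1/35 + c)/(-2021 + L) (W(L, c) = (c + 1/35)/(L - 2021) = (1/35 + c)/(-2021 + L))
-2507634 - W(-928, -1367) = -2507634 - (1/35 - 1367)/(-2021 - 928) = -2507634 - (-47844)/((-2949)*35) = -2507634 - (-1)*(-47844)/(2949*35) = -2507634 - 1*15948/34405 = -2507634 - 15948/34405 = -86275163718/34405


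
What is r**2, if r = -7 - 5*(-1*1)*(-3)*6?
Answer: 9409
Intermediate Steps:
r = -97 (r = -7 - (-5)*(-3)*6 = -7 - 5*3*6 = -7 - 15*6 = -7 - 90 = -97)
r**2 = (-97)**2 = 9409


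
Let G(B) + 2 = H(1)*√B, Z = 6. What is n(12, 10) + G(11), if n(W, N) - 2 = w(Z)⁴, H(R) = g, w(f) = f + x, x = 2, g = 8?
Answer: 4096 + 8*√11 ≈ 4122.5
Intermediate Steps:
w(f) = 2 + f (w(f) = f + 2 = 2 + f)
H(R) = 8
G(B) = -2 + 8*√B
n(W, N) = 4098 (n(W, N) = 2 + (2 + 6)⁴ = 2 + 8⁴ = 2 + 4096 = 4098)
n(12, 10) + G(11) = 4098 + (-2 + 8*√11) = 4096 + 8*√11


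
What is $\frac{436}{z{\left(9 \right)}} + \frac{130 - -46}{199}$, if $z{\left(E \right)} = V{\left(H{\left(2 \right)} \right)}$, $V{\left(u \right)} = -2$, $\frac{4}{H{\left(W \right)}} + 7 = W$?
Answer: $- \frac{43206}{199} \approx -217.12$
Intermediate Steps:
$H{\left(W \right)} = \frac{4}{-7 + W}$
$z{\left(E \right)} = -2$
$\frac{436}{z{\left(9 \right)}} + \frac{130 - -46}{199} = \frac{436}{-2} + \frac{130 - -46}{199} = 436 \left(- \frac{1}{2}\right) + \left(130 + 46\right) \frac{1}{199} = -218 + 176 \cdot \frac{1}{199} = -218 + \frac{176}{199} = - \frac{43206}{199}$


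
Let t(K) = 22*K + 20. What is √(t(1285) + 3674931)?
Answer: 3*√411469 ≈ 1924.4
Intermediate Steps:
t(K) = 20 + 22*K
√(t(1285) + 3674931) = √((20 + 22*1285) + 3674931) = √((20 + 28270) + 3674931) = √(28290 + 3674931) = √3703221 = 3*√411469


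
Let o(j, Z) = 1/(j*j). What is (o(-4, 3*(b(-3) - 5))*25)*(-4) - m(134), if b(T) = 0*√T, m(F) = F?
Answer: -561/4 ≈ -140.25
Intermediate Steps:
b(T) = 0
o(j, Z) = j⁻² (o(j, Z) = 1/(j²) = j⁻²)
(o(-4, 3*(b(-3) - 5))*25)*(-4) - m(134) = (25/(-4)²)*(-4) - 1*134 = ((1/16)*25)*(-4) - 134 = (25/16)*(-4) - 134 = -25/4 - 134 = -561/4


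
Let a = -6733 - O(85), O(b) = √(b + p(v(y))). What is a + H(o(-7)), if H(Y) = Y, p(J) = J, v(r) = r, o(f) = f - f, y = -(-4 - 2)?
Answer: -6733 - √91 ≈ -6742.5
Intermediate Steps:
y = 6 (y = -1*(-6) = 6)
o(f) = 0
O(b) = √(6 + b) (O(b) = √(b + 6) = √(6 + b))
a = -6733 - √91 (a = -6733 - √(6 + 85) = -6733 - √91 ≈ -6742.5)
a + H(o(-7)) = (-6733 - √91) + 0 = -6733 - √91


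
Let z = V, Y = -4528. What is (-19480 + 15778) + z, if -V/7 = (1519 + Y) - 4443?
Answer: 48462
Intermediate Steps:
V = 52164 (V = -7*((1519 - 4528) - 4443) = -7*(-3009 - 4443) = -7*(-7452) = 52164)
z = 52164
(-19480 + 15778) + z = (-19480 + 15778) + 52164 = -3702 + 52164 = 48462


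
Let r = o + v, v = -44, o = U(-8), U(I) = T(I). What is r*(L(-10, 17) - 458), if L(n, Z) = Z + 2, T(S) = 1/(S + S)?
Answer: 309495/16 ≈ 19343.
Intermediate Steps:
T(S) = 1/(2*S)
U(I) = 1/(2*I)
o = -1/16 (o = (½)/(-8) = (½)*(-⅛) = -1/16 ≈ -0.062500)
r = -705/16 (r = -1/16 - 44 = -705/16 ≈ -44.063)
L(n, Z) = 2 + Z
r*(L(-10, 17) - 458) = -705*((2 + 17) - 458)/16 = -705*(19 - 458)/16 = -705/16*(-439) = 309495/16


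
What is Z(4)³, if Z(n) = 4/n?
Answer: 1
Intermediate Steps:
Z(4)³ = (4/4)³ = (4*(¼))³ = 1³ = 1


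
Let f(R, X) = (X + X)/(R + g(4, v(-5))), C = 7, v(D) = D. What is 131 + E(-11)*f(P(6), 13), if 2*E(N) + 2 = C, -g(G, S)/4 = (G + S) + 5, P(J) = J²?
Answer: 537/4 ≈ 134.25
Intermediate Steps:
g(G, S) = -20 - 4*G - 4*S (g(G, S) = -4*((G + S) + 5) = -4*(5 + G + S) = -20 - 4*G - 4*S)
E(N) = 5/2 (E(N) = -1 + (½)*7 = -1 + 7/2 = 5/2)
f(R, X) = 2*X/(-16 + R) (f(R, X) = (X + X)/(R + (-20 - 4*4 - 4*(-5))) = (2*X)/(R + (-20 - 16 + 20)) = (2*X)/(R - 16) = (2*X)/(-16 + R) = 2*X/(-16 + R))
131 + E(-11)*f(P(6), 13) = 131 + 5*(2*13/(-16 + 6²))/2 = 131 + 5*(2*13/(-16 + 36))/2 = 131 + 5*(2*13/20)/2 = 131 + 5*(2*13*(1/20))/2 = 131 + (5/2)*(13/10) = 131 + 13/4 = 537/4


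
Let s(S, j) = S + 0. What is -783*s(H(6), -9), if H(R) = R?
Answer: -4698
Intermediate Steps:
s(S, j) = S
-783*s(H(6), -9) = -783*6 = -4698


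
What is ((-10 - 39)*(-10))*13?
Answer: 6370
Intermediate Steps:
((-10 - 39)*(-10))*13 = -49*(-10)*13 = 490*13 = 6370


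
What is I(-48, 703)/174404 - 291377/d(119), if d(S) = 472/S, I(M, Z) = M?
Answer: -25623984853/348808 ≈ -73462.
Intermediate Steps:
I(-48, 703)/174404 - 291377/d(119) = -48/174404 - 291377/(472/119) = -48*1/174404 - 291377/(472*(1/119)) = -12/43601 - 291377/472/119 = -12/43601 - 291377*119/472 = -12/43601 - 34673863/472 = -25623984853/348808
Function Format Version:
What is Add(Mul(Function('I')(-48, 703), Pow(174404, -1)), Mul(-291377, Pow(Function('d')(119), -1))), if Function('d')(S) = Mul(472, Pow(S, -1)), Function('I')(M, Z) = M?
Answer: Rational(-25623984853, 348808) ≈ -73462.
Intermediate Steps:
Add(Mul(Function('I')(-48, 703), Pow(174404, -1)), Mul(-291377, Pow(Function('d')(119), -1))) = Add(Mul(-48, Pow(174404, -1)), Mul(-291377, Pow(Mul(472, Pow(119, -1)), -1))) = Add(Mul(-48, Rational(1, 174404)), Mul(-291377, Pow(Mul(472, Rational(1, 119)), -1))) = Add(Rational(-12, 43601), Mul(-291377, Pow(Rational(472, 119), -1))) = Add(Rational(-12, 43601), Mul(-291377, Rational(119, 472))) = Add(Rational(-12, 43601), Rational(-34673863, 472)) = Rational(-25623984853, 348808)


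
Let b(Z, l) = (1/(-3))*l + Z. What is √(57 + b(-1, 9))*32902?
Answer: 32902*√53 ≈ 2.3953e+5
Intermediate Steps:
b(Z, l) = Z - l/3 (b(Z, l) = (1*(-⅓))*l + Z = -l/3 + Z = Z - l/3)
√(57 + b(-1, 9))*32902 = √(57 + (-1 - ⅓*9))*32902 = √(57 + (-1 - 3))*32902 = √(57 - 4)*32902 = √53*32902 = 32902*√53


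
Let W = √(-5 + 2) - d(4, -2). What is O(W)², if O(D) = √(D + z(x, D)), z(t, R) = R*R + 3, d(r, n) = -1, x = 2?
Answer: 2 + 3*I*√3 ≈ 2.0 + 5.1962*I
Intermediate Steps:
z(t, R) = 3 + R² (z(t, R) = R² + 3 = 3 + R²)
W = 1 + I*√3 (W = √(-5 + 2) - 1*(-1) = √(-3) + 1 = I*√3 + 1 = 1 + I*√3 ≈ 1.0 + 1.732*I)
O(D) = √(3 + D + D²) (O(D) = √(D + (3 + D²)) = √(3 + D + D²))
O(W)² = (√(3 + (1 + I*√3) + (1 + I*√3)²))² = (√(4 + (1 + I*√3)² + I*√3))² = 4 + (1 + I*√3)² + I*√3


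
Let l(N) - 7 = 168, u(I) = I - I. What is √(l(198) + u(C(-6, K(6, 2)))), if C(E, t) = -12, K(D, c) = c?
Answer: 5*√7 ≈ 13.229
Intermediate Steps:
u(I) = 0
l(N) = 175 (l(N) = 7 + 168 = 175)
√(l(198) + u(C(-6, K(6, 2)))) = √(175 + 0) = √175 = 5*√7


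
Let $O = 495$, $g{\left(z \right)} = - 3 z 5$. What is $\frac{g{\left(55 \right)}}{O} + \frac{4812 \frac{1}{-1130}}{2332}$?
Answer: $- \frac{3297559}{1976370} \approx -1.6685$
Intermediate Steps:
$g{\left(z \right)} = - 15 z$
$\frac{g{\left(55 \right)}}{O} + \frac{4812 \frac{1}{-1130}}{2332} = \frac{\left(-15\right) 55}{495} + \frac{4812 \frac{1}{-1130}}{2332} = \left(-825\right) \frac{1}{495} + 4812 \left(- \frac{1}{1130}\right) \frac{1}{2332} = - \frac{5}{3} - \frac{1203}{658790} = - \frac{3297559}{1976370}$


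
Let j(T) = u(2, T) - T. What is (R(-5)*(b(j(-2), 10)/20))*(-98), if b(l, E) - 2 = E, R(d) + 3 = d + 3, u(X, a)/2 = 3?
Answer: 294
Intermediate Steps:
u(X, a) = 6 (u(X, a) = 2*3 = 6)
j(T) = 6 - T
R(d) = d (R(d) = -3 + (d + 3) = -3 + (3 + d) = d)
b(l, E) = 2 + E
(R(-5)*(b(j(-2), 10)/20))*(-98) = -5*(2 + 10)/20*(-98) = -60/20*(-98) = -5*⅗*(-98) = -3*(-98) = 294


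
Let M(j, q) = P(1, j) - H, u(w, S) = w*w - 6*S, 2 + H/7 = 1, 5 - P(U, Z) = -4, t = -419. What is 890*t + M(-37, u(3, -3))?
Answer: -372894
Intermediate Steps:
P(U, Z) = 9 (P(U, Z) = 5 - 1*(-4) = 5 + 4 = 9)
H = -7 (H = -14 + 7*1 = -14 + 7 = -7)
u(w, S) = w**2 - 6*S
M(j, q) = 16 (M(j, q) = 9 - 1*(-7) = 9 + 7 = 16)
890*t + M(-37, u(3, -3)) = 890*(-419) + 16 = -372910 + 16 = -372894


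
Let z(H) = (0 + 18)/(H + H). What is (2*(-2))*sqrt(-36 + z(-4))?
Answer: -6*I*sqrt(17) ≈ -24.739*I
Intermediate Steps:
z(H) = 9/H (z(H) = 18/((2*H)) = 18*(1/(2*H)) = 9/H)
(2*(-2))*sqrt(-36 + z(-4)) = (2*(-2))*sqrt(-36 + 9/(-4)) = -4*sqrt(-36 + 9*(-1/4)) = -4*sqrt(-36 - 9/4) = -6*I*sqrt(17)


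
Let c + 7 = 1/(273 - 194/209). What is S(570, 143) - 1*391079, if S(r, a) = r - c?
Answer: -22205115435/56863 ≈ -3.9050e+5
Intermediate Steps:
c = -397832/56863 (c = -7 + 1/(273 - 194/209) = -7 + 1/(56863/209) = -7 + 209/56863 = -397832/56863 ≈ -6.9963)
S(r, a) = 397832/56863 + r (S(r, a) = r - 1*(-397832/56863) = r + 397832/56863 = 397832/56863 + r)
S(570, 143) - 1*391079 = (397832/56863 + 570) - 1*391079 = 32809742/56863 - 391079 = -22205115435/56863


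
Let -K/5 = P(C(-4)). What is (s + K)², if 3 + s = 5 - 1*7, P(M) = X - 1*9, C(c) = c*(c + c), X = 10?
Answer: 100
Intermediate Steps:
C(c) = 2*c² (C(c) = c*(2*c) = 2*c²)
P(M) = 1 (P(M) = 10 - 1*9 = 10 - 9 = 1)
K = -5 (K = -5*1 = -5)
s = -5 (s = -3 + (5 - 1*7) = -3 + (5 - 7) = -3 - 2 = -5)
(s + K)² = (-5 - 5)² = (-10)² = 100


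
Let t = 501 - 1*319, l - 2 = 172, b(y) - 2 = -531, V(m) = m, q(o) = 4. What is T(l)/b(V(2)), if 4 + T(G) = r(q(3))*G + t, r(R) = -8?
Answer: 1214/529 ≈ 2.2949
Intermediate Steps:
b(y) = -529 (b(y) = 2 - 531 = -529)
l = 174 (l = 2 + 172 = 174)
t = 182 (t = 501 - 319 = 182)
T(G) = 178 - 8*G (T(G) = -4 + (-8*G + 182) = -4 + (182 - 8*G) = 178 - 8*G)
T(l)/b(V(2)) = (178 - 8*174)/(-529) = (178 - 1392)*(-1/529) = -1214*(-1/529) = 1214/529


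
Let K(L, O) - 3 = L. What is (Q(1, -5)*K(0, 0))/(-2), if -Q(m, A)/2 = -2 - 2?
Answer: -12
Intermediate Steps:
Q(m, A) = 8 (Q(m, A) = -2*(-2 - 2) = -2*(-4) = 8)
K(L, O) = 3 + L
(Q(1, -5)*K(0, 0))/(-2) = (8*(3 + 0))/(-2) = (8*3)*(-½) = 24*(-½) = -12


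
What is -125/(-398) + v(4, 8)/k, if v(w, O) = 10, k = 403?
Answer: 54355/160394 ≈ 0.33888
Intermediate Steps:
-125/(-398) + v(4, 8)/k = -125/(-398) + 10/403 = -125*(-1/398) + 10*(1/403) = 125/398 + 10/403 = 54355/160394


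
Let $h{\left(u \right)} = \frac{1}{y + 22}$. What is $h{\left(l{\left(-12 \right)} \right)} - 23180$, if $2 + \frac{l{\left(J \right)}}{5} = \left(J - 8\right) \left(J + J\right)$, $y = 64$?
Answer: $- \frac{1993479}{86} \approx -23180.0$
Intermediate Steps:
$l{\left(J \right)} = -10 + 10 J \left(-8 + J\right)$ ($l{\left(J \right)} = -10 + 5 \left(J - 8\right) \left(J + J\right) = -10 + 5 \left(-8 + J\right) 2 J = -10 + 5 \cdot 2 J \left(-8 + J\right) = -10 + 10 J \left(-8 + J\right)$)
$h{\left(u \right)} = \frac{1}{86}$ ($h{\left(u \right)} = \frac{1}{64 + 22} = \frac{1}{86}$)
$h{\left(l{\left(-12 \right)} \right)} - 23180 = \frac{1}{86} - 23180 = - \frac{1993479}{86}$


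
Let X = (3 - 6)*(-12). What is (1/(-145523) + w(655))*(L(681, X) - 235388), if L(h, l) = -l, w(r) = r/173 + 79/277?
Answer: -954872359253600/996229669 ≈ -9.5849e+5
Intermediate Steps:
X = 36 (X = -3*(-12) = 36)
w(r) = 79/277 + r/173 (w(r) = r*(1/173) + 79*(1/277) = r/173 + 79/277 = 79/277 + r/173)
(1/(-145523) + w(655))*(L(681, X) - 235388) = (1/(-145523) + (79/277 + (1/173)*655))*(-1*36 - 235388) = (-1/145523 + (79/277 + 655/173))*(-36 - 235388) = (-1/145523 + 195102/47921)*(-235424) = (28391780425/6973607683)*(-235424) = -954872359253600/996229669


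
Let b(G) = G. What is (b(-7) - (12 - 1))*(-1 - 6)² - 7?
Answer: -889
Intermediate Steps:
(b(-7) - (12 - 1))*(-1 - 6)² - 7 = (-7 - (12 - 1))*(-1 - 6)² - 7 = (-7 - 1*11)*(-7)² - 7 = (-7 - 11)*49 - 7 = -18*49 - 7 = -882 - 7 = -889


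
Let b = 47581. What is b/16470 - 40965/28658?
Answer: 172220687/117999315 ≈ 1.4595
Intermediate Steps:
b/16470 - 40965/28658 = 47581/16470 - 40965/28658 = 172220687/117999315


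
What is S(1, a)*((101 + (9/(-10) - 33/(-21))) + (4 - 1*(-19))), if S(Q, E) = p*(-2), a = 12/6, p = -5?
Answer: 8727/7 ≈ 1246.7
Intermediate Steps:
a = 2 (a = 12*(1/6) = 2)
S(Q, E) = 10 (S(Q, E) = -5*(-2) = 10)
S(1, a)*((101 + (9/(-10) - 33/(-21))) + (4 - 1*(-19))) = 10*((101 + (9/(-10) - 33/(-21))) + (4 - 1*(-19))) = 10*((101 + (9*(-1/10) - 33*(-1/21))) + (4 + 19)) = 10*((101 + (-9/10 + 11/7)) + 23) = 10*((101 + 47/70) + 23) = 10*(7117/70 + 23) = 10*(8727/70) = 8727/7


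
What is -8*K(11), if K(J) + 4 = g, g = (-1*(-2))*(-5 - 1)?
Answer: 128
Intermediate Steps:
g = -12 (g = 2*(-6) = -12)
K(J) = -16 (K(J) = -4 - 12 = -16)
-8*K(11) = -8*(-16) = 128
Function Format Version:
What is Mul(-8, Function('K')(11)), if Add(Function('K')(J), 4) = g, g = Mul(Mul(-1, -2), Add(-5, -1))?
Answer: 128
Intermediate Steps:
g = -12 (g = Mul(2, -6) = -12)
Function('K')(J) = -16 (Function('K')(J) = Add(-4, -12) = -16)
Mul(-8, Function('K')(11)) = Mul(-8, -16) = 128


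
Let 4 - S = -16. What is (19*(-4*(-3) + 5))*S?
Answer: 6460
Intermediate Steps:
S = 20 (S = 4 - 1*(-16) = 4 + 16 = 20)
(19*(-4*(-3) + 5))*S = (19*(-4*(-3) + 5))*20 = (19*(12 + 5))*20 = (19*17)*20 = 323*20 = 6460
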